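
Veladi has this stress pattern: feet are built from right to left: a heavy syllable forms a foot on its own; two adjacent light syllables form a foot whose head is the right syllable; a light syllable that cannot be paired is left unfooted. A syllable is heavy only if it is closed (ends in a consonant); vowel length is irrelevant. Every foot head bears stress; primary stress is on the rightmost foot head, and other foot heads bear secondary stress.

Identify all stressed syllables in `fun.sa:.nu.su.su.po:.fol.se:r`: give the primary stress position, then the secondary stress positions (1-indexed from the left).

Weights: 1 fun H, 2 sa: L, 3 nu L, 4 su L, 5 su L, 6 po: L, 7 fol H, 8 se:r H.
Parse right to left (heavy = foot alone; LL = one foot; stranded L unfooted): (ˈfun) sa: (nu.ˈsu) (su.ˈpo:) (ˈfol) (ˈse:r).
Foot heads: 1, 4, 6, 7, 8.
Primary stress on the rightmost head = syllable 8.
Secondary stress on 1, 4, 6, 7: ˌfun.sa:.nu.ˌsu.su.ˌpo:.ˌfol.ˈse:r.

primary 8, secondary 1, 4, 6, 7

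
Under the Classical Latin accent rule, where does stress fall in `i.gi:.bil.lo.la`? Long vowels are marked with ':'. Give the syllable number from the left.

3

Classical Latin: stress the penult if heavy (long vowel or closed), else the antepenult.
Weights: 3 bil H, 4 lo L, 5 la L.
The penult (syllable 4, lo) is light, so stress falls on the antepenult (syllable 3, bil).
Stress on syllable 3: i.gi:.ˈbil.lo.la.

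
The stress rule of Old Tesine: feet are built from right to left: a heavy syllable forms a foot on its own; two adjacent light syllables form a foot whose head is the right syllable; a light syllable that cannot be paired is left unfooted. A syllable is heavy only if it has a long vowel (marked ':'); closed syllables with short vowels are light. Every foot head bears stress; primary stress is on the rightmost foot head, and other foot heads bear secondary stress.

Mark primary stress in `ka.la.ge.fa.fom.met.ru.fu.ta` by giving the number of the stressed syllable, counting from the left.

9

Weights: 1 ka L, 2 la L, 3 ge L, 4 fa L, 5 fom L, 6 met L, 7 ru L, 8 fu L, 9 ta L.
Parse right to left (heavy = foot alone; LL = one foot; stranded L unfooted): ka (la.ˈge) (fa.ˈfom) (met.ˈru) (fu.ˈta).
Foot heads: 3, 5, 7, 9.
Primary stress on the rightmost head = syllable 9.
Primary stress: syllable 9 → ka.la.ge.fa.fom.met.ru.fu.ˈta.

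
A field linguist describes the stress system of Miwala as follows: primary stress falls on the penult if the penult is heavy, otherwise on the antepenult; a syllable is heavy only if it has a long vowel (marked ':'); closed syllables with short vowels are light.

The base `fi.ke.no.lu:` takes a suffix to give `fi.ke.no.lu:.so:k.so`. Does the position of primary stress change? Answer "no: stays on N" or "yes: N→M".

yes: 2→5

Base `fi.ke.no.lu:` (4 syllables):
  Weights: 2 ke L, 3 no L, 4 lu: H.
  The penult (syllable 3, no) is light, so stress falls on the antepenult (syllable 2, ke).
  → primary stress on syllable 2.
Suffixed `fi.ke.no.lu:.so:k.so` (6 syllables):
  Weights: 4 lu: H, 5 so:k H, 6 so L.
  The penult (syllable 5, so:k) is heavy, so it takes stress.
  → primary stress on syllable 5.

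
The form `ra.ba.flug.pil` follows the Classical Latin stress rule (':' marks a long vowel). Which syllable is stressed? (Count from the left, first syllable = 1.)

Classical Latin: stress the penult if heavy (long vowel or closed), else the antepenult.
Weights: 2 ba L, 3 flug H, 4 pil H.
The penult (syllable 3, flug) is heavy, so it takes stress.
Stress on syllable 3: ra.ba.ˈflug.pil.

3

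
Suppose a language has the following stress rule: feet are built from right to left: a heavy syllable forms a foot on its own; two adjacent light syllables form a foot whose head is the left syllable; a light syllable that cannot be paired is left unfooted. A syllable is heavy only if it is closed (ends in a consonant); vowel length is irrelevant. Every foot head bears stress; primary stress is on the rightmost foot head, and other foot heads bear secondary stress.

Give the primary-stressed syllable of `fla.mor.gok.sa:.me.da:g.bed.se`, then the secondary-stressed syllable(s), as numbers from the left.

Weights: 1 fla L, 2 mor H, 3 gok H, 4 sa: L, 5 me L, 6 da:g H, 7 bed H, 8 se L.
Parse right to left (heavy = foot alone; LL = one foot; stranded L unfooted): fla (ˈmor) (ˈgok) (ˈsa:.me) (ˈda:g) (ˈbed) se.
Foot heads: 2, 3, 4, 6, 7.
Primary stress on the rightmost head = syllable 7.
Secondary stress on 2, 3, 4, 6: fla.ˌmor.ˌgok.ˌsa:.me.ˌda:g.ˈbed.se.

primary 7, secondary 2, 3, 4, 6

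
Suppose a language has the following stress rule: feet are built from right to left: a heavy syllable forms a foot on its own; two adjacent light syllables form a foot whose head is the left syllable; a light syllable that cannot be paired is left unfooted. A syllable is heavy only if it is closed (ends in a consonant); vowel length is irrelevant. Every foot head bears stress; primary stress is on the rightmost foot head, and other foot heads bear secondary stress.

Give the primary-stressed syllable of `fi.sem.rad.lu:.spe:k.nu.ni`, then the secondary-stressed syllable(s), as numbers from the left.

primary 6, secondary 2, 3, 5

Weights: 1 fi L, 2 sem H, 3 rad H, 4 lu: L, 5 spe:k H, 6 nu L, 7 ni L.
Parse right to left (heavy = foot alone; LL = one foot; stranded L unfooted): fi (ˈsem) (ˈrad) lu: (ˈspe:k) (ˈnu.ni).
Foot heads: 2, 3, 5, 6.
Primary stress on the rightmost head = syllable 6.
Secondary stress on 2, 3, 5: fi.ˌsem.ˌrad.lu:.ˌspe:k.ˈnu.ni.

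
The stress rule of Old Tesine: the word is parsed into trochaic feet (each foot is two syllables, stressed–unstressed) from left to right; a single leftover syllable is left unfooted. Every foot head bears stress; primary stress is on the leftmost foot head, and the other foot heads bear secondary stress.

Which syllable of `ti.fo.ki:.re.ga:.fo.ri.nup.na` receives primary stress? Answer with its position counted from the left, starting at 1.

Parse left to right into trochaic (ˈσσ) feet: (ˈti.fo) (ˈki:.re) (ˈga:.fo) (ˈri.nup) na. Syllable 9 is left unfooted.
Foot heads (stressed positions): 1, 3, 5, 7.
End Rule Leftmost: primary stress on the leftmost head = syllable 1.
Primary stress: syllable 1 → ˈti.fo.ki:.re.ga:.fo.ri.nup.na.

1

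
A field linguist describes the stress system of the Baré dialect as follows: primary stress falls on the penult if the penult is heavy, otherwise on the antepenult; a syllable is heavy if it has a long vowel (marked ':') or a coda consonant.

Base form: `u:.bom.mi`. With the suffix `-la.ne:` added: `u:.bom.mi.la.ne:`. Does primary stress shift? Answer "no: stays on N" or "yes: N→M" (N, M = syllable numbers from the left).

Base `u:.bom.mi` (3 syllables):
  Weights: 1 u: H, 2 bom H, 3 mi L.
  The penult (syllable 2, bom) is heavy, so it takes stress.
  → primary stress on syllable 2.
Suffixed `u:.bom.mi.la.ne:` (5 syllables):
  Weights: 3 mi L, 4 la L, 5 ne: H.
  The penult (syllable 4, la) is light, so stress falls on the antepenult (syllable 3, mi).
  → primary stress on syllable 3.

yes: 2→3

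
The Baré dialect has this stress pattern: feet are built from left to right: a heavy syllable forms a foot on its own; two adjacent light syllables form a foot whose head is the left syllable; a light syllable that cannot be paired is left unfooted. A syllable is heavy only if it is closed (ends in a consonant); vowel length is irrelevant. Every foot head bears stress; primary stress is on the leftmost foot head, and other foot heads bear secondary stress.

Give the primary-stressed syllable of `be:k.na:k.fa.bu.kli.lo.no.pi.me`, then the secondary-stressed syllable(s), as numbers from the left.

primary 1, secondary 2, 3, 5, 7

Weights: 1 be:k H, 2 na:k H, 3 fa L, 4 bu L, 5 kli L, 6 lo L, 7 no L, 8 pi L, 9 me L.
Parse left to right (heavy = foot alone; LL = one foot; stranded L unfooted): (ˈbe:k) (ˈna:k) (ˈfa.bu) (ˈkli.lo) (ˈno.pi) me.
Foot heads: 1, 2, 3, 5, 7.
Primary stress on the leftmost head = syllable 1.
Secondary stress on 2, 3, 5, 7: ˈbe:k.ˌna:k.ˌfa.bu.ˌkli.lo.ˌno.pi.me.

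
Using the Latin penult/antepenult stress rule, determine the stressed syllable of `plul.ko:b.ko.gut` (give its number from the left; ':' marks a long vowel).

Classical Latin: stress the penult if heavy (long vowel or closed), else the antepenult.
Weights: 2 ko:b H, 3 ko L, 4 gut H.
The penult (syllable 3, ko) is light, so stress falls on the antepenult (syllable 2, ko:b).
Stress on syllable 2: plul.ˈko:b.ko.gut.

2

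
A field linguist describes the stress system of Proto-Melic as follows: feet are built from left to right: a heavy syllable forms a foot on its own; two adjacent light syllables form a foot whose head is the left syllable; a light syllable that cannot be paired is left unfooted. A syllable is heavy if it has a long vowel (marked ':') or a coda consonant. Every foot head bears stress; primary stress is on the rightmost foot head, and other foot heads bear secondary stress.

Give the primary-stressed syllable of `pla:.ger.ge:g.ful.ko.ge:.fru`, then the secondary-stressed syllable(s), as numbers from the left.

primary 6, secondary 1, 2, 3, 4

Weights: 1 pla: H, 2 ger H, 3 ge:g H, 4 ful H, 5 ko L, 6 ge: H, 7 fru L.
Parse left to right (heavy = foot alone; LL = one foot; stranded L unfooted): (ˈpla:) (ˈger) (ˈge:g) (ˈful) ko (ˈge:) fru.
Foot heads: 1, 2, 3, 4, 6.
Primary stress on the rightmost head = syllable 6.
Secondary stress on 1, 2, 3, 4: ˌpla:.ˌger.ˌge:g.ˌful.ko.ˈge:.fru.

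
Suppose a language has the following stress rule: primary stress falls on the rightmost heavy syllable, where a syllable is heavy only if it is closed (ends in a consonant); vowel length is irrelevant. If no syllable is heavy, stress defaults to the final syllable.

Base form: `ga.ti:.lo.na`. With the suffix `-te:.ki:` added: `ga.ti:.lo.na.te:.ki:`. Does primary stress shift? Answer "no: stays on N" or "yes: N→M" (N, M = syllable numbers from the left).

yes: 4→6

Base `ga.ti:.lo.na` (4 syllables):
  Weights: 1 ga L, 2 ti: L, 3 lo L, 4 na L.
  No heavy syllable in the domain; default to the final syllable = syllable 4.
  → primary stress on syllable 4.
Suffixed `ga.ti:.lo.na.te:.ki:` (6 syllables):
  Weights: 1 ga L, 2 ti: L, 3 lo L, 4 na L, 5 te: L, 6 ki: L.
  No heavy syllable in the domain; default to the final syllable = syllable 6.
  → primary stress on syllable 6.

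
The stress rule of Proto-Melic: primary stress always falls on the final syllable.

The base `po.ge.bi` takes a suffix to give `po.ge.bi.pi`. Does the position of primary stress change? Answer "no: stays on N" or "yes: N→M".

Base `po.ge.bi` (3 syllables):
  The word has 3 syllables; the final syllable is syllable 3 (bi).
  → primary stress on syllable 3.
Suffixed `po.ge.bi.pi` (4 syllables):
  The word has 4 syllables; the final syllable is syllable 4 (pi).
  → primary stress on syllable 4.

yes: 3→4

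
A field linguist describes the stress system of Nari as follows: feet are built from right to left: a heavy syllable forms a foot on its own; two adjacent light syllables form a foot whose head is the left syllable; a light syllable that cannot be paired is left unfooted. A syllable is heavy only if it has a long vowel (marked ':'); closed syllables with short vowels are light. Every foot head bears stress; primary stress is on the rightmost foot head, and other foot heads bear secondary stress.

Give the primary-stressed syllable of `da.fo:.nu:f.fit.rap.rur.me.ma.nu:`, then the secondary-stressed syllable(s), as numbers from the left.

Weights: 1 da L, 2 fo: H, 3 nu:f H, 4 fit L, 5 rap L, 6 rur L, 7 me L, 8 ma L, 9 nu: H.
Parse right to left (heavy = foot alone; LL = one foot; stranded L unfooted): da (ˈfo:) (ˈnu:f) fit (ˈrap.rur) (ˈme.ma) (ˈnu:).
Foot heads: 2, 3, 5, 7, 9.
Primary stress on the rightmost head = syllable 9.
Secondary stress on 2, 3, 5, 7: da.ˌfo:.ˌnu:f.fit.ˌrap.rur.ˌme.ma.ˈnu:.

primary 9, secondary 2, 3, 5, 7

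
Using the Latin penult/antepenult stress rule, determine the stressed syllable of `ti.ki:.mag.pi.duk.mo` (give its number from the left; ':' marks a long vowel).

Classical Latin: stress the penult if heavy (long vowel or closed), else the antepenult.
Weights: 4 pi L, 5 duk H, 6 mo L.
The penult (syllable 5, duk) is heavy, so it takes stress.
Stress on syllable 5: ti.ki:.mag.pi.ˈduk.mo.

5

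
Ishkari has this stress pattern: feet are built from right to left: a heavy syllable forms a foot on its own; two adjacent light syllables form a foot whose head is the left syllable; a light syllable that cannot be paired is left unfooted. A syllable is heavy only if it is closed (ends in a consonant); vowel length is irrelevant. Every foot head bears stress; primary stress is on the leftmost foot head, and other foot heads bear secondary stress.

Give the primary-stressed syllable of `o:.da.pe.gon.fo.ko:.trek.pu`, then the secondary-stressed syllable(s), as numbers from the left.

primary 2, secondary 4, 5, 7

Weights: 1 o: L, 2 da L, 3 pe L, 4 gon H, 5 fo L, 6 ko: L, 7 trek H, 8 pu L.
Parse right to left (heavy = foot alone; LL = one foot; stranded L unfooted): o: (ˈda.pe) (ˈgon) (ˈfo.ko:) (ˈtrek) pu.
Foot heads: 2, 4, 5, 7.
Primary stress on the leftmost head = syllable 2.
Secondary stress on 4, 5, 7: o:.ˈda.pe.ˌgon.ˌfo.ko:.ˌtrek.pu.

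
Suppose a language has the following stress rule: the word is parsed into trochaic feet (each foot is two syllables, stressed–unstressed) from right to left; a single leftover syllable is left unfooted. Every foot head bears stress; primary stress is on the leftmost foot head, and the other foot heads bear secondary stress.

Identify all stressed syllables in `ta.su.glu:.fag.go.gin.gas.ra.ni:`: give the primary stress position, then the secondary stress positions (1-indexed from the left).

primary 2, secondary 4, 6, 8

Parse right to left into trochaic (ˈσσ) feet: ta (ˈsu.glu:) (ˈfag.go) (ˈgin.gas) (ˈra.ni:). Syllable 1 is left unfooted.
Foot heads (stressed positions): 2, 4, 6, 8.
End Rule Leftmost: primary stress on the leftmost head = syllable 2.
Secondary stress on 4, 6, 8: ta.ˈsu.glu:.ˌfag.go.ˌgin.gas.ˌra.ni:.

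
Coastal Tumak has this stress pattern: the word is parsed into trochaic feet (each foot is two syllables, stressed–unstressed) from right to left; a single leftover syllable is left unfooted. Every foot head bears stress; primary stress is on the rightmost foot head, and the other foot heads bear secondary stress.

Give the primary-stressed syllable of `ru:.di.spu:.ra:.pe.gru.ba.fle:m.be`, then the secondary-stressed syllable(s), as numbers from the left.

Parse right to left into trochaic (ˈσσ) feet: ru: (ˈdi.spu:) (ˈra:.pe) (ˈgru.ba) (ˈfle:m.be). Syllable 1 is left unfooted.
Foot heads (stressed positions): 2, 4, 6, 8.
End Rule Rightmost: primary stress on the rightmost head = syllable 8.
Secondary stress on 2, 4, 6: ru:.ˌdi.spu:.ˌra:.pe.ˌgru.ba.ˈfle:m.be.

primary 8, secondary 2, 4, 6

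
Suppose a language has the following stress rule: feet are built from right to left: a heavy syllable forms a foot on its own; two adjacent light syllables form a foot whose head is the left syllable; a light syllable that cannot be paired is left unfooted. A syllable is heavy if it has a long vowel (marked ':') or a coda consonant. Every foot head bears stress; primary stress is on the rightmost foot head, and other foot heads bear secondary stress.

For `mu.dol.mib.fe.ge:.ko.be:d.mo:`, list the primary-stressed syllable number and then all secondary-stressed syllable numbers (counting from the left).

Weights: 1 mu L, 2 dol H, 3 mib H, 4 fe L, 5 ge: H, 6 ko L, 7 be:d H, 8 mo: H.
Parse right to left (heavy = foot alone; LL = one foot; stranded L unfooted): mu (ˈdol) (ˈmib) fe (ˈge:) ko (ˈbe:d) (ˈmo:).
Foot heads: 2, 3, 5, 7, 8.
Primary stress on the rightmost head = syllable 8.
Secondary stress on 2, 3, 5, 7: mu.ˌdol.ˌmib.fe.ˌge:.ko.ˌbe:d.ˈmo:.

primary 8, secondary 2, 3, 5, 7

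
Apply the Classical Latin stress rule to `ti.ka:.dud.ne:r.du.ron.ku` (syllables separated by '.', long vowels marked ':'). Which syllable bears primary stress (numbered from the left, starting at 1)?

6

Classical Latin: stress the penult if heavy (long vowel or closed), else the antepenult.
Weights: 5 du L, 6 ron H, 7 ku L.
The penult (syllable 6, ron) is heavy, so it takes stress.
Stress on syllable 6: ti.ka:.dud.ne:r.du.ˈron.ku.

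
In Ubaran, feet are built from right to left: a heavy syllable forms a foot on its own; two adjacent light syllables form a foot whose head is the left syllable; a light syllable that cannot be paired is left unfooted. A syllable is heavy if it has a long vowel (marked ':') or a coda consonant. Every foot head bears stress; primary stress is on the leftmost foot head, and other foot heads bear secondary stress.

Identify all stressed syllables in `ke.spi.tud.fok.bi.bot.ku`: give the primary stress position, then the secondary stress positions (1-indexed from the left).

Weights: 1 ke L, 2 spi L, 3 tud H, 4 fok H, 5 bi L, 6 bot H, 7 ku L.
Parse right to left (heavy = foot alone; LL = one foot; stranded L unfooted): (ˈke.spi) (ˈtud) (ˈfok) bi (ˈbot) ku.
Foot heads: 1, 3, 4, 6.
Primary stress on the leftmost head = syllable 1.
Secondary stress on 3, 4, 6: ˈke.spi.ˌtud.ˌfok.bi.ˌbot.ku.

primary 1, secondary 3, 4, 6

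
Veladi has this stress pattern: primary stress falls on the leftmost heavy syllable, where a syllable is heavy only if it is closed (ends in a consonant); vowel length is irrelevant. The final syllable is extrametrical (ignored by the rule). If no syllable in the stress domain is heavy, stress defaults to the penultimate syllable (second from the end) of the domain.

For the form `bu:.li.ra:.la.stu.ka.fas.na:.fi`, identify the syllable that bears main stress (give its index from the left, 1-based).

7

The final syllable (9, fi) is extrametrical; the stress domain is syllables 1–8.
Weights: 1 bu: L, 2 li L, 3 ra: L, 4 la L, 5 stu L, 6 ka L, 7 fas H, 8 na: L.
Heavy syllables in the domain: 7. The leftmost is syllable 7 (fas).
Primary stress: syllable 7 → bu:.li.ra:.la.stu.ka.ˈfas.na:.fi.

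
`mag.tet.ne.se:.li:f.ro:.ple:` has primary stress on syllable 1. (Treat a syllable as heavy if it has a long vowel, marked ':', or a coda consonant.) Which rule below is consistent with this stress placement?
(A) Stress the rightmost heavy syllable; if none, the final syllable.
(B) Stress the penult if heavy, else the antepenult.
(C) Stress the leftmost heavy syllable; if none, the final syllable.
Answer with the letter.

Rule A → syllable 7 (observed: 1).
Rule B → syllable 6 (observed: 1).
Rule C → syllable 1 ✓.

C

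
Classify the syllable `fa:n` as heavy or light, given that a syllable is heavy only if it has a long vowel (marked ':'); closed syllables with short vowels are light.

`fa:n`: long vowel, closed (coda /n/). Long vowel → heavy.

heavy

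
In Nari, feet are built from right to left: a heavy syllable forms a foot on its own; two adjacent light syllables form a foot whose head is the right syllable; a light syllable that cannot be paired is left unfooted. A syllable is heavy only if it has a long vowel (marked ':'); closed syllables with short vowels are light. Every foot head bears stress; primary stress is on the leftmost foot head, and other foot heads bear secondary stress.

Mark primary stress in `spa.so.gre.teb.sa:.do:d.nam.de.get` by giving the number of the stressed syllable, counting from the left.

Weights: 1 spa L, 2 so L, 3 gre L, 4 teb L, 5 sa: H, 6 do:d H, 7 nam L, 8 de L, 9 get L.
Parse right to left (heavy = foot alone; LL = one foot; stranded L unfooted): (spa.ˈso) (gre.ˈteb) (ˈsa:) (ˈdo:d) nam (de.ˈget).
Foot heads: 2, 4, 5, 6, 9.
Primary stress on the leftmost head = syllable 2.
Primary stress: syllable 2 → spa.ˈso.gre.teb.sa:.do:d.nam.de.get.

2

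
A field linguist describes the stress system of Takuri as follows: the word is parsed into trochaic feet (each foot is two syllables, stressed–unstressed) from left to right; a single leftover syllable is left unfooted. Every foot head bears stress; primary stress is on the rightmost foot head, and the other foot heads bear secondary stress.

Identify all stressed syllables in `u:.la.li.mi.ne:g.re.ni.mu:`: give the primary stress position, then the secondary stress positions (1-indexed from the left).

Parse left to right into trochaic (ˈσσ) feet: (ˈu:.la) (ˈli.mi) (ˈne:g.re) (ˈni.mu:).
Foot heads (stressed positions): 1, 3, 5, 7.
End Rule Rightmost: primary stress on the rightmost head = syllable 7.
Secondary stress on 1, 3, 5: ˌu:.la.ˌli.mi.ˌne:g.re.ˈni.mu:.

primary 7, secondary 1, 3, 5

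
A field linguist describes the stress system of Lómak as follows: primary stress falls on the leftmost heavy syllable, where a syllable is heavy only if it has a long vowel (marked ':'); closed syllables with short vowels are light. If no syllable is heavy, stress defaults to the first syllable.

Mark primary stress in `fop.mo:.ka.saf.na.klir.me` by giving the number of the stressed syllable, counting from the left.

2

Weights: 1 fop L, 2 mo: H, 3 ka L, 4 saf L, 5 na L, 6 klir L, 7 me L.
Heavy syllables in the domain: 2. The leftmost is syllable 2 (mo:).
Primary stress: syllable 2 → fop.ˈmo:.ka.saf.na.klir.me.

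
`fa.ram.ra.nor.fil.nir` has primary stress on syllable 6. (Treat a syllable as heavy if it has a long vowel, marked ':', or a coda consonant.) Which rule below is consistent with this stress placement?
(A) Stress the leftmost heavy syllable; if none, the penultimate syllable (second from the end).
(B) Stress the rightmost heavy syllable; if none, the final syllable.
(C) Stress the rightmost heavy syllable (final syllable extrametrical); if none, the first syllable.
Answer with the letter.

B

Rule A → syllable 2 (observed: 6).
Rule B → syllable 6 ✓.
Rule C → syllable 5 (observed: 6).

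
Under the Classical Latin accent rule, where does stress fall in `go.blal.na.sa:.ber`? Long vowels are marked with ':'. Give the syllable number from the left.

4

Classical Latin: stress the penult if heavy (long vowel or closed), else the antepenult.
Weights: 3 na L, 4 sa: H, 5 ber H.
The penult (syllable 4, sa:) is heavy, so it takes stress.
Stress on syllable 4: go.blal.na.ˈsa:.ber.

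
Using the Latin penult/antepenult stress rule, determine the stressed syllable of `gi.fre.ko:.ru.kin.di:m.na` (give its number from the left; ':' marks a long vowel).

6

Classical Latin: stress the penult if heavy (long vowel or closed), else the antepenult.
Weights: 5 kin H, 6 di:m H, 7 na L.
The penult (syllable 6, di:m) is heavy, so it takes stress.
Stress on syllable 6: gi.fre.ko:.ru.kin.ˈdi:m.na.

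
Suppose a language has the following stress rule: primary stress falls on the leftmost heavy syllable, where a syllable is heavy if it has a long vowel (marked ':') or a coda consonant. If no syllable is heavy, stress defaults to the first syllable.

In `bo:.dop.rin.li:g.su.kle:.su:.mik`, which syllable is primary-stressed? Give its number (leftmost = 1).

Weights: 1 bo: H, 2 dop H, 3 rin H, 4 li:g H, 5 su L, 6 kle: H, 7 su: H, 8 mik H.
Heavy syllables in the domain: 1, 2, 3, 4, 6, 7, 8. The leftmost is syllable 1 (bo:).
Primary stress: syllable 1 → ˈbo:.dop.rin.li:g.su.kle:.su:.mik.

1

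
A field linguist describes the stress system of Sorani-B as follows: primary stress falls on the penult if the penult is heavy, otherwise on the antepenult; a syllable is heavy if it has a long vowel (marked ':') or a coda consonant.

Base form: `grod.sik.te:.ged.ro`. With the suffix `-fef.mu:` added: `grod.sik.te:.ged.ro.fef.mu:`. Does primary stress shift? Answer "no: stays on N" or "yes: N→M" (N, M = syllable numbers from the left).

Base `grod.sik.te:.ged.ro` (5 syllables):
  Weights: 3 te: H, 4 ged H, 5 ro L.
  The penult (syllable 4, ged) is heavy, so it takes stress.
  → primary stress on syllable 4.
Suffixed `grod.sik.te:.ged.ro.fef.mu:` (7 syllables):
  Weights: 5 ro L, 6 fef H, 7 mu: H.
  The penult (syllable 6, fef) is heavy, so it takes stress.
  → primary stress on syllable 6.

yes: 4→6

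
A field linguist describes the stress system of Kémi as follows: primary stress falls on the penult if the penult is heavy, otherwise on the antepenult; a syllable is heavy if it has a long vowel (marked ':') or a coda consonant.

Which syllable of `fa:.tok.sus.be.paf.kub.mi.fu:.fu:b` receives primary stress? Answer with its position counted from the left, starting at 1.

Weights: 7 mi L, 8 fu: H, 9 fu:b H.
The penult (syllable 8, fu:) is heavy, so it takes stress.
Primary stress: syllable 8 → fa:.tok.sus.be.paf.kub.mi.ˈfu:.fu:b.

8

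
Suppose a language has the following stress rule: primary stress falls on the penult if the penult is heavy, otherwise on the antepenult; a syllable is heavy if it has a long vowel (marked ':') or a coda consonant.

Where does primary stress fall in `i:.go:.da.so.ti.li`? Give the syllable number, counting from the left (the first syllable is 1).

4

Weights: 4 so L, 5 ti L, 6 li L.
The penult (syllable 5, ti) is light, so stress falls on the antepenult (syllable 4, so).
Primary stress: syllable 4 → i:.go:.da.ˈso.ti.li.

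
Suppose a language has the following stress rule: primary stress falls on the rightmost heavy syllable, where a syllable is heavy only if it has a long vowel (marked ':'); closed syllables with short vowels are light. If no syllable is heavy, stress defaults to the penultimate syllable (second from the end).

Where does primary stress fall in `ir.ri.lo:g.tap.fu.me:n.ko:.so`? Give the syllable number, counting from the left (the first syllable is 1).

Weights: 1 ir L, 2 ri L, 3 lo:g H, 4 tap L, 5 fu L, 6 me:n H, 7 ko: H, 8 so L.
Heavy syllables in the domain: 3, 6, 7. The rightmost is syllable 7 (ko:).
Primary stress: syllable 7 → ir.ri.lo:g.tap.fu.me:n.ˈko:.so.

7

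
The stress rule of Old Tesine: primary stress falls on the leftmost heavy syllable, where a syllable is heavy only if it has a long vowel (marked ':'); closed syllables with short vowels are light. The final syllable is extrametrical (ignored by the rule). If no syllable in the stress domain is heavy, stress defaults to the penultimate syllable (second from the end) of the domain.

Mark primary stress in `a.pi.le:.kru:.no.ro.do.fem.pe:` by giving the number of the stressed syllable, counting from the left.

3

The final syllable (9, pe:) is extrametrical; the stress domain is syllables 1–8.
Weights: 1 a L, 2 pi L, 3 le: H, 4 kru: H, 5 no L, 6 ro L, 7 do L, 8 fem L.
Heavy syllables in the domain: 3, 4. The leftmost is syllable 3 (le:).
Primary stress: syllable 3 → a.pi.ˈle:.kru:.no.ro.do.fem.pe:.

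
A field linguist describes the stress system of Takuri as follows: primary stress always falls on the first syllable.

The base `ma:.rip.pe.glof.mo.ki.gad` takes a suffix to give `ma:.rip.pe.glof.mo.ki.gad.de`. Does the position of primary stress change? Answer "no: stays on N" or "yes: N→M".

Base `ma:.rip.pe.glof.mo.ki.gad` (7 syllables):
  The word has 7 syllables; the first syllable is syllable 1 (ma:).
  → primary stress on syllable 1.
Suffixed `ma:.rip.pe.glof.mo.ki.gad.de` (8 syllables):
  The word has 8 syllables; the first syllable is syllable 1 (ma:).
  → primary stress on syllable 1.

no: stays on 1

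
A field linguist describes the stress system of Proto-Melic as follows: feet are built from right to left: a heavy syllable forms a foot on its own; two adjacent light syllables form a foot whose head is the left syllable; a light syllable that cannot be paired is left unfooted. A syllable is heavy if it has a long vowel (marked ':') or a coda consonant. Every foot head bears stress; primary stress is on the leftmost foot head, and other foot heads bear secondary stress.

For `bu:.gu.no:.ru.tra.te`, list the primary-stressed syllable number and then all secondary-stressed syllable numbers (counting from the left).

primary 1, secondary 3, 5

Weights: 1 bu: H, 2 gu L, 3 no: H, 4 ru L, 5 tra L, 6 te L.
Parse right to left (heavy = foot alone; LL = one foot; stranded L unfooted): (ˈbu:) gu (ˈno:) ru (ˈtra.te).
Foot heads: 1, 3, 5.
Primary stress on the leftmost head = syllable 1.
Secondary stress on 3, 5: ˈbu:.gu.ˌno:.ru.ˌtra.te.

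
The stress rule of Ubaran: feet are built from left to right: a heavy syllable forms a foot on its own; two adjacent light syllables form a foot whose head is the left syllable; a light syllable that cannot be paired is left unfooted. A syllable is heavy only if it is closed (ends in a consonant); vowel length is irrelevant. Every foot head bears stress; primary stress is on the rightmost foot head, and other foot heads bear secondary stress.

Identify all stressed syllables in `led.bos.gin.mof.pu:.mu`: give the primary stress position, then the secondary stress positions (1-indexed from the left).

primary 5, secondary 1, 2, 3, 4

Weights: 1 led H, 2 bos H, 3 gin H, 4 mof H, 5 pu: L, 6 mu L.
Parse left to right (heavy = foot alone; LL = one foot; stranded L unfooted): (ˈled) (ˈbos) (ˈgin) (ˈmof) (ˈpu:.mu).
Foot heads: 1, 2, 3, 4, 5.
Primary stress on the rightmost head = syllable 5.
Secondary stress on 1, 2, 3, 4: ˌled.ˌbos.ˌgin.ˌmof.ˈpu:.mu.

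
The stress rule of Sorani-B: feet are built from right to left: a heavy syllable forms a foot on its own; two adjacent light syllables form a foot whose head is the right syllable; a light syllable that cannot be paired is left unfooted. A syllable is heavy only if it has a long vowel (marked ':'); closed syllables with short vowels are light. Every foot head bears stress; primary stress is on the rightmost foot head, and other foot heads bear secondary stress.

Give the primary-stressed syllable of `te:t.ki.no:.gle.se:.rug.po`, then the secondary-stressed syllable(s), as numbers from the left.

Weights: 1 te:t H, 2 ki L, 3 no: H, 4 gle L, 5 se: H, 6 rug L, 7 po L.
Parse right to left (heavy = foot alone; LL = one foot; stranded L unfooted): (ˈte:t) ki (ˈno:) gle (ˈse:) (rug.ˈpo).
Foot heads: 1, 3, 5, 7.
Primary stress on the rightmost head = syllable 7.
Secondary stress on 1, 3, 5: ˌte:t.ki.ˌno:.gle.ˌse:.rug.ˈpo.

primary 7, secondary 1, 3, 5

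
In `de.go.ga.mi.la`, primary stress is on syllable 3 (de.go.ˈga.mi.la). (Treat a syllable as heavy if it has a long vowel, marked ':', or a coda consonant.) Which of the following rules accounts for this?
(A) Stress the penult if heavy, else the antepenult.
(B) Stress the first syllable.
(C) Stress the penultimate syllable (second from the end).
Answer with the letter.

Rule A → syllable 3 ✓.
Rule B → syllable 1 (observed: 3).
Rule C → syllable 4 (observed: 3).

A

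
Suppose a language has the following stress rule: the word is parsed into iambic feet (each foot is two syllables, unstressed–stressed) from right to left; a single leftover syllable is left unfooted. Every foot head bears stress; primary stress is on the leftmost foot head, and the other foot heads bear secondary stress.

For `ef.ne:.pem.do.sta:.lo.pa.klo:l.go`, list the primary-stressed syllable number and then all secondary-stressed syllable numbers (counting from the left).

primary 3, secondary 5, 7, 9

Parse right to left into iambic (σˈσ) feet: ef (ne:.ˈpem) (do.ˈsta:) (lo.ˈpa) (klo:l.ˈgo). Syllable 1 is left unfooted.
Foot heads (stressed positions): 3, 5, 7, 9.
End Rule Leftmost: primary stress on the leftmost head = syllable 3.
Secondary stress on 5, 7, 9: ef.ne:.ˈpem.do.ˌsta:.lo.ˌpa.klo:l.ˌgo.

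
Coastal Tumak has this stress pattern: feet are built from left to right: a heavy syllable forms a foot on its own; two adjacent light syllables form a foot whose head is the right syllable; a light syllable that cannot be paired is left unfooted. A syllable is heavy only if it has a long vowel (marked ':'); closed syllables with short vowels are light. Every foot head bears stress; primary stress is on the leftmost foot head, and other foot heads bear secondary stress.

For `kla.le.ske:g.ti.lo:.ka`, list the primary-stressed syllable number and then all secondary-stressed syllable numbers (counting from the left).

Weights: 1 kla L, 2 le L, 3 ske:g H, 4 ti L, 5 lo: H, 6 ka L.
Parse left to right (heavy = foot alone; LL = one foot; stranded L unfooted): (kla.ˈle) (ˈske:g) ti (ˈlo:) ka.
Foot heads: 2, 3, 5.
Primary stress on the leftmost head = syllable 2.
Secondary stress on 3, 5: kla.ˈle.ˌske:g.ti.ˌlo:.ka.

primary 2, secondary 3, 5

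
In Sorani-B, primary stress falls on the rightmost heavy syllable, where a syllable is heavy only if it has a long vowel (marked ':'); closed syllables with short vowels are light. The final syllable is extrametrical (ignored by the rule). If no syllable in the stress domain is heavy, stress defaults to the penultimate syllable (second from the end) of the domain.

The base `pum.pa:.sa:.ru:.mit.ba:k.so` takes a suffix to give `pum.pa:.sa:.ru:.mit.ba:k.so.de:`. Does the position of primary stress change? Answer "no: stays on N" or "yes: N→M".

no: stays on 6

Base `pum.pa:.sa:.ru:.mit.ba:k.so` (7 syllables):
  The final syllable (7, so) is extrametrical; the stress domain is syllables 1–6.
  Weights: 1 pum L, 2 pa: H, 3 sa: H, 4 ru: H, 5 mit L, 6 ba:k H.
  Heavy syllables in the domain: 2, 3, 4, 6. The rightmost is syllable 6 (ba:k).
  → primary stress on syllable 6.
Suffixed `pum.pa:.sa:.ru:.mit.ba:k.so.de:` (8 syllables):
  The final syllable (8, de:) is extrametrical; the stress domain is syllables 1–7.
  Weights: 1 pum L, 2 pa: H, 3 sa: H, 4 ru: H, 5 mit L, 6 ba:k H, 7 so L.
  Heavy syllables in the domain: 2, 3, 4, 6. The rightmost is syllable 6 (ba:k).
  → primary stress on syllable 6.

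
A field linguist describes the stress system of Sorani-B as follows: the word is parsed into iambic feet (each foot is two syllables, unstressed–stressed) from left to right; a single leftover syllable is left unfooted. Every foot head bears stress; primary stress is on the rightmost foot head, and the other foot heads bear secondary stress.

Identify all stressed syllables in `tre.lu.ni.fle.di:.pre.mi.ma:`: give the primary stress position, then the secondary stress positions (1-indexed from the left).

primary 8, secondary 2, 4, 6

Parse left to right into iambic (σˈσ) feet: (tre.ˈlu) (ni.ˈfle) (di:.ˈpre) (mi.ˈma:).
Foot heads (stressed positions): 2, 4, 6, 8.
End Rule Rightmost: primary stress on the rightmost head = syllable 8.
Secondary stress on 2, 4, 6: tre.ˌlu.ni.ˌfle.di:.ˌpre.mi.ˈma:.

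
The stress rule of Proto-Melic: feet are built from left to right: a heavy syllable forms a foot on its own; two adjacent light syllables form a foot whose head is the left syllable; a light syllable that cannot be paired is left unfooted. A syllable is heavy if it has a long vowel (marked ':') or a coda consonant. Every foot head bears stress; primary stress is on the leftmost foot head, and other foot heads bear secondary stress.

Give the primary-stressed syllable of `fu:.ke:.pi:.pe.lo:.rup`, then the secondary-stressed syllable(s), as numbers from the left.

primary 1, secondary 2, 3, 5, 6

Weights: 1 fu: H, 2 ke: H, 3 pi: H, 4 pe L, 5 lo: H, 6 rup H.
Parse left to right (heavy = foot alone; LL = one foot; stranded L unfooted): (ˈfu:) (ˈke:) (ˈpi:) pe (ˈlo:) (ˈrup).
Foot heads: 1, 2, 3, 5, 6.
Primary stress on the leftmost head = syllable 1.
Secondary stress on 2, 3, 5, 6: ˈfu:.ˌke:.ˌpi:.pe.ˌlo:.ˌrup.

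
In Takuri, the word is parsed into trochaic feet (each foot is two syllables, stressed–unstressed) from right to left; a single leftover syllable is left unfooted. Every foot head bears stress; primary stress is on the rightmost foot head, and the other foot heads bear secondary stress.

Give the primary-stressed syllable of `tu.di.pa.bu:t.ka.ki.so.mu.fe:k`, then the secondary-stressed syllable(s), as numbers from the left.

Parse right to left into trochaic (ˈσσ) feet: tu (ˈdi.pa) (ˈbu:t.ka) (ˈki.so) (ˈmu.fe:k). Syllable 1 is left unfooted.
Foot heads (stressed positions): 2, 4, 6, 8.
End Rule Rightmost: primary stress on the rightmost head = syllable 8.
Secondary stress on 2, 4, 6: tu.ˌdi.pa.ˌbu:t.ka.ˌki.so.ˈmu.fe:k.

primary 8, secondary 2, 4, 6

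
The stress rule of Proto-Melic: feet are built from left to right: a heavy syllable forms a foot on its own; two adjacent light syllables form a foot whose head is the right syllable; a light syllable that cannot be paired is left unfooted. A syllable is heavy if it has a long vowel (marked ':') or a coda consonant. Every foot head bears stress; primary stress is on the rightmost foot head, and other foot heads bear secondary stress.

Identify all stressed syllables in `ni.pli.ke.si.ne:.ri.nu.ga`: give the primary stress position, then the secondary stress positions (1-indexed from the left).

primary 7, secondary 2, 4, 5

Weights: 1 ni L, 2 pli L, 3 ke L, 4 si L, 5 ne: H, 6 ri L, 7 nu L, 8 ga L.
Parse left to right (heavy = foot alone; LL = one foot; stranded L unfooted): (ni.ˈpli) (ke.ˈsi) (ˈne:) (ri.ˈnu) ga.
Foot heads: 2, 4, 5, 7.
Primary stress on the rightmost head = syllable 7.
Secondary stress on 2, 4, 5: ni.ˌpli.ke.ˌsi.ˌne:.ri.ˈnu.ga.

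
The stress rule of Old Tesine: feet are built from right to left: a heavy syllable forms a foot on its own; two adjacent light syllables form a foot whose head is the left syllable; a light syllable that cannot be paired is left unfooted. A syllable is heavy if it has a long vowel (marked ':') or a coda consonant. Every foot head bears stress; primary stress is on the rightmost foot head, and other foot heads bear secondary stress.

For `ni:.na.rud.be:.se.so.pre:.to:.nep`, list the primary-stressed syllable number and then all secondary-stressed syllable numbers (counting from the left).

primary 9, secondary 1, 3, 4, 5, 7, 8

Weights: 1 ni: H, 2 na L, 3 rud H, 4 be: H, 5 se L, 6 so L, 7 pre: H, 8 to: H, 9 nep H.
Parse right to left (heavy = foot alone; LL = one foot; stranded L unfooted): (ˈni:) na (ˈrud) (ˈbe:) (ˈse.so) (ˈpre:) (ˈto:) (ˈnep).
Foot heads: 1, 3, 4, 5, 7, 8, 9.
Primary stress on the rightmost head = syllable 9.
Secondary stress on 1, 3, 4, 5, 7, 8: ˌni:.na.ˌrud.ˌbe:.ˌse.so.ˌpre:.ˌto:.ˈnep.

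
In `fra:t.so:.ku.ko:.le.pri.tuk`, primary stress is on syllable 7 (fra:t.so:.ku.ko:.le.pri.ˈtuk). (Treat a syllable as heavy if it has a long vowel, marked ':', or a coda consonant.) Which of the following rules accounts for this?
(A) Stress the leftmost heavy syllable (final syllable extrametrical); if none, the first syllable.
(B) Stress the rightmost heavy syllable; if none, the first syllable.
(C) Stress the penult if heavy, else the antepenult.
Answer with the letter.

B

Rule A → syllable 1 (observed: 7).
Rule B → syllable 7 ✓.
Rule C → syllable 5 (observed: 7).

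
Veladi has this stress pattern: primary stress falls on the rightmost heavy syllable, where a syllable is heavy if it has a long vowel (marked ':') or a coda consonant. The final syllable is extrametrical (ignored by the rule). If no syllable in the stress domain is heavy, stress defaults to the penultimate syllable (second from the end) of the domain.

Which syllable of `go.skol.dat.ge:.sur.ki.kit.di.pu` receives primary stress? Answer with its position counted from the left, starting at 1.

The final syllable (9, pu) is extrametrical; the stress domain is syllables 1–8.
Weights: 1 go L, 2 skol H, 3 dat H, 4 ge: H, 5 sur H, 6 ki L, 7 kit H, 8 di L.
Heavy syllables in the domain: 2, 3, 4, 5, 7. The rightmost is syllable 7 (kit).
Primary stress: syllable 7 → go.skol.dat.ge:.sur.ki.ˈkit.di.pu.

7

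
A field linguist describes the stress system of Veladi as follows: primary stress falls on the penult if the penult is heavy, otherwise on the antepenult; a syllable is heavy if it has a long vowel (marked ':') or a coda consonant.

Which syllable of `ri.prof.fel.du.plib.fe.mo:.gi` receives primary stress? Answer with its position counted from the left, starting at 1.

7

Weights: 6 fe L, 7 mo: H, 8 gi L.
The penult (syllable 7, mo:) is heavy, so it takes stress.
Primary stress: syllable 7 → ri.prof.fel.du.plib.fe.ˈmo:.gi.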